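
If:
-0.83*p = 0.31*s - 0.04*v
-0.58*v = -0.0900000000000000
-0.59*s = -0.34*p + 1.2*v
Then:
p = 0.10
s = -0.26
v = 0.16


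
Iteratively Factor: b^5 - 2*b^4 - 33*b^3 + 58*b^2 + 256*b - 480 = (b + 4)*(b^4 - 6*b^3 - 9*b^2 + 94*b - 120) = (b - 2)*(b + 4)*(b^3 - 4*b^2 - 17*b + 60) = (b - 2)*(b + 4)^2*(b^2 - 8*b + 15) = (b - 3)*(b - 2)*(b + 4)^2*(b - 5)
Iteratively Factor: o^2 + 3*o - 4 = (o + 4)*(o - 1)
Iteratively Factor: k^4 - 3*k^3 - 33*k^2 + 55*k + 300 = (k - 5)*(k^3 + 2*k^2 - 23*k - 60) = (k - 5)*(k + 3)*(k^2 - k - 20) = (k - 5)^2*(k + 3)*(k + 4)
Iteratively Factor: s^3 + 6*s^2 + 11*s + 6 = (s + 3)*(s^2 + 3*s + 2) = (s + 1)*(s + 3)*(s + 2)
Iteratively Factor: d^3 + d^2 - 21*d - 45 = (d + 3)*(d^2 - 2*d - 15) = (d - 5)*(d + 3)*(d + 3)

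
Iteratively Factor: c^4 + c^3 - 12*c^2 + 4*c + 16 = (c - 2)*(c^3 + 3*c^2 - 6*c - 8) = (c - 2)*(c + 1)*(c^2 + 2*c - 8) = (c - 2)*(c + 1)*(c + 4)*(c - 2)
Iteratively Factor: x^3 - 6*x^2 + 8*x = (x)*(x^2 - 6*x + 8) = x*(x - 4)*(x - 2)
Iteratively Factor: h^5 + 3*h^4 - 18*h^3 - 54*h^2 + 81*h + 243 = (h - 3)*(h^4 + 6*h^3 - 54*h - 81) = (h - 3)*(h + 3)*(h^3 + 3*h^2 - 9*h - 27) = (h - 3)*(h + 3)^2*(h^2 - 9) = (h - 3)^2*(h + 3)^2*(h + 3)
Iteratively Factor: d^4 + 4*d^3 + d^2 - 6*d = (d + 3)*(d^3 + d^2 - 2*d) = d*(d + 3)*(d^2 + d - 2) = d*(d + 2)*(d + 3)*(d - 1)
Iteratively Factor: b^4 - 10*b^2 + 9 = (b - 1)*(b^3 + b^2 - 9*b - 9) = (b - 1)*(b + 3)*(b^2 - 2*b - 3) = (b - 3)*(b - 1)*(b + 3)*(b + 1)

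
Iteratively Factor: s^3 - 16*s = (s + 4)*(s^2 - 4*s) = s*(s + 4)*(s - 4)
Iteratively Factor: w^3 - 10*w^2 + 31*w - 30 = (w - 2)*(w^2 - 8*w + 15) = (w - 3)*(w - 2)*(w - 5)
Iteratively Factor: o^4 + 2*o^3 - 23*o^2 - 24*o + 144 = (o - 3)*(o^3 + 5*o^2 - 8*o - 48) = (o - 3)*(o + 4)*(o^2 + o - 12) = (o - 3)^2*(o + 4)*(o + 4)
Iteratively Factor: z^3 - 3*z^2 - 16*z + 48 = (z - 4)*(z^2 + z - 12) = (z - 4)*(z + 4)*(z - 3)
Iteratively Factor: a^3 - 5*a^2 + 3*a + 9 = (a + 1)*(a^2 - 6*a + 9) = (a - 3)*(a + 1)*(a - 3)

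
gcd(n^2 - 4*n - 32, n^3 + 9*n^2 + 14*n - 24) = n + 4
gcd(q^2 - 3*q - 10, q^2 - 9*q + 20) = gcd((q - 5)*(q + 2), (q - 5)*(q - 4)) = q - 5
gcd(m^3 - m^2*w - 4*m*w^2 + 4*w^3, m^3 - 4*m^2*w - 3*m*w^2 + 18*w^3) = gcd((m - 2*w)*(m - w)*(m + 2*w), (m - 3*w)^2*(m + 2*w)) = m + 2*w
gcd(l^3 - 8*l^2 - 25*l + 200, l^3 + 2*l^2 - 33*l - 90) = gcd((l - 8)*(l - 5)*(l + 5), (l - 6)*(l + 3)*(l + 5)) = l + 5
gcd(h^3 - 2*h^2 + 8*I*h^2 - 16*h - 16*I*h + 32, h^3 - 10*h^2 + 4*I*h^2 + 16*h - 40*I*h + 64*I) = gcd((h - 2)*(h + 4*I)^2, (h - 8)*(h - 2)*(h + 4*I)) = h^2 + h*(-2 + 4*I) - 8*I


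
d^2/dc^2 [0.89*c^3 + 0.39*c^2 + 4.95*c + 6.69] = 5.34*c + 0.78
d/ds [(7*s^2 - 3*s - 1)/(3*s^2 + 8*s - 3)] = (65*s^2 - 36*s + 17)/(9*s^4 + 48*s^3 + 46*s^2 - 48*s + 9)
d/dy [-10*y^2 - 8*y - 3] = -20*y - 8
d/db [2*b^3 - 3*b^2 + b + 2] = 6*b^2 - 6*b + 1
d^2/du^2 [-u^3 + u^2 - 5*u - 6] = 2 - 6*u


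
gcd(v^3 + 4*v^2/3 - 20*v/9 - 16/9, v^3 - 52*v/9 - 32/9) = v^2 + 8*v/3 + 4/3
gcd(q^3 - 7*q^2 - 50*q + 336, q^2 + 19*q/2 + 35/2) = q + 7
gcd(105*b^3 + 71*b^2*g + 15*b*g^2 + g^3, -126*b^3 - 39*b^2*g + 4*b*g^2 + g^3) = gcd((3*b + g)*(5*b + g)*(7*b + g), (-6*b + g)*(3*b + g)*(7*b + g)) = 21*b^2 + 10*b*g + g^2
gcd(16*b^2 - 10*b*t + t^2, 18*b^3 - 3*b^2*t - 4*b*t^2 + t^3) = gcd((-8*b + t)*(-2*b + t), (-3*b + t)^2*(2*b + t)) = 1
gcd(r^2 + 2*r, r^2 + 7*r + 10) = r + 2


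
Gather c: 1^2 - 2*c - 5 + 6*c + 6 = 4*c + 2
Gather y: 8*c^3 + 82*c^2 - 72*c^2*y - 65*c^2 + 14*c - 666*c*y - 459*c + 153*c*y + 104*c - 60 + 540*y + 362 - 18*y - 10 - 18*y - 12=8*c^3 + 17*c^2 - 341*c + y*(-72*c^2 - 513*c + 504) + 280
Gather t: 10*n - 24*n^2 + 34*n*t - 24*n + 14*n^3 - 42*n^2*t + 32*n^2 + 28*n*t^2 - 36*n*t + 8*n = 14*n^3 + 8*n^2 + 28*n*t^2 - 6*n + t*(-42*n^2 - 2*n)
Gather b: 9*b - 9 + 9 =9*b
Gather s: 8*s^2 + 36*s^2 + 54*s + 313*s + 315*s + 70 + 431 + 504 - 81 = 44*s^2 + 682*s + 924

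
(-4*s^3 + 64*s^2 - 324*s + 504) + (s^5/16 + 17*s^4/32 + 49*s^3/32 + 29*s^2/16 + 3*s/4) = s^5/16 + 17*s^4/32 - 79*s^3/32 + 1053*s^2/16 - 1293*s/4 + 504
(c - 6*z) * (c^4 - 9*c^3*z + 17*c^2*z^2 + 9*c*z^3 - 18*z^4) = c^5 - 15*c^4*z + 71*c^3*z^2 - 93*c^2*z^3 - 72*c*z^4 + 108*z^5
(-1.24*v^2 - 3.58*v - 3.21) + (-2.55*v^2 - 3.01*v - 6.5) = -3.79*v^2 - 6.59*v - 9.71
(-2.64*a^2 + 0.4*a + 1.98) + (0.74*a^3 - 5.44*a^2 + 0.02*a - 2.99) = 0.74*a^3 - 8.08*a^2 + 0.42*a - 1.01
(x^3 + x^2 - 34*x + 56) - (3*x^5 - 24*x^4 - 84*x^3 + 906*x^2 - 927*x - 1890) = -3*x^5 + 24*x^4 + 85*x^3 - 905*x^2 + 893*x + 1946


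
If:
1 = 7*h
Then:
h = 1/7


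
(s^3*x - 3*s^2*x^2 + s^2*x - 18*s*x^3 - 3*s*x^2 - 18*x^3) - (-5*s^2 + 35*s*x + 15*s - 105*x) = s^3*x - 3*s^2*x^2 + s^2*x + 5*s^2 - 18*s*x^3 - 3*s*x^2 - 35*s*x - 15*s - 18*x^3 + 105*x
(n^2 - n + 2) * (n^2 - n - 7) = n^4 - 2*n^3 - 4*n^2 + 5*n - 14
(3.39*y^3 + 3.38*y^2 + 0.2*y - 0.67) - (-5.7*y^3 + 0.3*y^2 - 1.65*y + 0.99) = 9.09*y^3 + 3.08*y^2 + 1.85*y - 1.66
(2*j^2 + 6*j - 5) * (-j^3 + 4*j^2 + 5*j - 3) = -2*j^5 + 2*j^4 + 39*j^3 + 4*j^2 - 43*j + 15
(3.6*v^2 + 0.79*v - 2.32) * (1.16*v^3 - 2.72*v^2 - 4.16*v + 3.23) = 4.176*v^5 - 8.8756*v^4 - 19.816*v^3 + 14.652*v^2 + 12.2029*v - 7.4936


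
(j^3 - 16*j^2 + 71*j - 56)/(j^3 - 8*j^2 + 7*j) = (j - 8)/j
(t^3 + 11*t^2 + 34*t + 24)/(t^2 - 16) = (t^2 + 7*t + 6)/(t - 4)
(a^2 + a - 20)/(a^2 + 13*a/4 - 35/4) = 4*(a - 4)/(4*a - 7)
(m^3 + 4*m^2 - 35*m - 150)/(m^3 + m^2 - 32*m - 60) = (m + 5)/(m + 2)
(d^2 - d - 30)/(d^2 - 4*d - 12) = (d + 5)/(d + 2)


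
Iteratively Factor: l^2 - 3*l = (l - 3)*(l)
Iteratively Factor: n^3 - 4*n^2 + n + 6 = (n - 2)*(n^2 - 2*n - 3) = (n - 3)*(n - 2)*(n + 1)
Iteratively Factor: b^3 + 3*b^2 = (b)*(b^2 + 3*b) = b^2*(b + 3)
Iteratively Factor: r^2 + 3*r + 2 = (r + 2)*(r + 1)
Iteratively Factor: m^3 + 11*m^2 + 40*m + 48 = (m + 4)*(m^2 + 7*m + 12) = (m + 4)^2*(m + 3)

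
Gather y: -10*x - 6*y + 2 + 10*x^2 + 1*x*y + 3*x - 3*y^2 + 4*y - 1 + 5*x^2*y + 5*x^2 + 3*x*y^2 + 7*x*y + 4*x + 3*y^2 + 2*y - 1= 15*x^2 + 3*x*y^2 - 3*x + y*(5*x^2 + 8*x)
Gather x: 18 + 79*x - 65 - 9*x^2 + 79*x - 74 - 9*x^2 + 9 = -18*x^2 + 158*x - 112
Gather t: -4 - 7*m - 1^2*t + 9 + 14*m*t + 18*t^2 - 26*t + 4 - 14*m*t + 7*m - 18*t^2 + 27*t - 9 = 0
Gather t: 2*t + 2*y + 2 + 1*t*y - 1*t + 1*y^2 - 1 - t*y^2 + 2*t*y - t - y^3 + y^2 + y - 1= t*(-y^2 + 3*y) - y^3 + 2*y^2 + 3*y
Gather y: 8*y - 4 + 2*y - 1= 10*y - 5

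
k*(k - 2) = k^2 - 2*k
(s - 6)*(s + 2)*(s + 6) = s^3 + 2*s^2 - 36*s - 72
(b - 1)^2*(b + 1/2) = b^3 - 3*b^2/2 + 1/2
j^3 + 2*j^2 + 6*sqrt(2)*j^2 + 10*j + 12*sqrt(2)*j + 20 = (j + 2)*(j + sqrt(2))*(j + 5*sqrt(2))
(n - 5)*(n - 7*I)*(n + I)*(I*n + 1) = I*n^4 + 7*n^3 - 5*I*n^3 - 35*n^2 + I*n^2 + 7*n - 5*I*n - 35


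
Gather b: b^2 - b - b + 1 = b^2 - 2*b + 1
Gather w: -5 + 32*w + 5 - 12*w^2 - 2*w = -12*w^2 + 30*w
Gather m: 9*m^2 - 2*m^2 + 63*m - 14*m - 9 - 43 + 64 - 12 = 7*m^2 + 49*m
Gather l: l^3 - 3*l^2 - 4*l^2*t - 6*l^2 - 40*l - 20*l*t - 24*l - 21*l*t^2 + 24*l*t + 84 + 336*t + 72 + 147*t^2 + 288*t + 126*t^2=l^3 + l^2*(-4*t - 9) + l*(-21*t^2 + 4*t - 64) + 273*t^2 + 624*t + 156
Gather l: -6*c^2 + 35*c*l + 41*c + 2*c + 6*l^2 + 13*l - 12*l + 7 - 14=-6*c^2 + 43*c + 6*l^2 + l*(35*c + 1) - 7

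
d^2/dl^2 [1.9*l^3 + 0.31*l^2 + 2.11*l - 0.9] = 11.4*l + 0.62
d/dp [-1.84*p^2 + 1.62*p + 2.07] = 1.62 - 3.68*p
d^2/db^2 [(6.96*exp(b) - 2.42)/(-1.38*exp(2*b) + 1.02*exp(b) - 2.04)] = (-13.254624*exp(4*b) + 8.63769600000001*exp(3*b) + 107.343576*exp(2*b) - 39.215736*exp(b) - 23.9292)*exp(b)/(2.628072*exp(6*b) - 5.827464*exp(5*b) + 15.962184*exp(4*b) - 18.290232*exp(3*b) + 23.596272*exp(2*b) - 12.734496*exp(b) + 8.489664)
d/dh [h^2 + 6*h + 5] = 2*h + 6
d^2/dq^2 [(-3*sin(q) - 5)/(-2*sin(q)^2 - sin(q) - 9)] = (-12*sin(q)^5 - 74*sin(q)^4 + 318*sin(q)^3 + 502*sin(q)^2 - 462*sin(q) - 224)/(sin(q) - cos(2*q) + 10)^3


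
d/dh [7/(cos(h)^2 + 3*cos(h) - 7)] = 7*(2*cos(h) + 3)*sin(h)/(cos(h)^2 + 3*cos(h) - 7)^2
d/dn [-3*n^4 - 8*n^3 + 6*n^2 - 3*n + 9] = -12*n^3 - 24*n^2 + 12*n - 3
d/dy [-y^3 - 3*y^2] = 3*y*(-y - 2)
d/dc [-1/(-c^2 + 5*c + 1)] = (5 - 2*c)/(-c^2 + 5*c + 1)^2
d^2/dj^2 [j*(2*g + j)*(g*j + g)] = 2*g*(2*g + 3*j + 1)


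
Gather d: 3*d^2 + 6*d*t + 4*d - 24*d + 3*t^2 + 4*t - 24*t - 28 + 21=3*d^2 + d*(6*t - 20) + 3*t^2 - 20*t - 7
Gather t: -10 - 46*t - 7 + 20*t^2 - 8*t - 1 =20*t^2 - 54*t - 18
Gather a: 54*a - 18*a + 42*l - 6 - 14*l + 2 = 36*a + 28*l - 4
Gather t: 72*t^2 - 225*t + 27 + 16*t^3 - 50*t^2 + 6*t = 16*t^3 + 22*t^2 - 219*t + 27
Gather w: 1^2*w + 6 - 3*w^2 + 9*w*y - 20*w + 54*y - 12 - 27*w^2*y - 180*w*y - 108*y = w^2*(-27*y - 3) + w*(-171*y - 19) - 54*y - 6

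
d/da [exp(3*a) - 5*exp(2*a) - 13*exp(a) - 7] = (3*exp(2*a) - 10*exp(a) - 13)*exp(a)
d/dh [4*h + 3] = 4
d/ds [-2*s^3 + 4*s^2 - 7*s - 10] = -6*s^2 + 8*s - 7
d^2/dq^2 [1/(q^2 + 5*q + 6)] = 2*(-q^2 - 5*q + (2*q + 5)^2 - 6)/(q^2 + 5*q + 6)^3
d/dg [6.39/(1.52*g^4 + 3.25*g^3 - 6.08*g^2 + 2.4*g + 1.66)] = (-38.8512*g^3 - 62.3025*g^2 + 77.7024*g - 15.336)/(1.52*g^4 + 3.25*g^3 - 6.08*g^2 + 2.4*g + 1.66)^2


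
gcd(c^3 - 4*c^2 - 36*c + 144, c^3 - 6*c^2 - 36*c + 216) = c^2 - 36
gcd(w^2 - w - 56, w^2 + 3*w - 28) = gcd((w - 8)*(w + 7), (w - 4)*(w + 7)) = w + 7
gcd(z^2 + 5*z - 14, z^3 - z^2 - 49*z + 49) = z + 7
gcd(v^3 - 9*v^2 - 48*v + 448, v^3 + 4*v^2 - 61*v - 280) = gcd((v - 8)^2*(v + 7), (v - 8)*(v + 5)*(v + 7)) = v^2 - v - 56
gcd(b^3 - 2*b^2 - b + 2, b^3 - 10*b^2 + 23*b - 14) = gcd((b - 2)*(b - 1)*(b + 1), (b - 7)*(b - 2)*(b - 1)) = b^2 - 3*b + 2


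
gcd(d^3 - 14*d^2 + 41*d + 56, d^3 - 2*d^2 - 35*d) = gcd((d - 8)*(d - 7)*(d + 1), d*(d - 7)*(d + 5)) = d - 7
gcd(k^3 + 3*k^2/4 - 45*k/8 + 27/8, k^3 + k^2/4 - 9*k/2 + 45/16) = k^2 - 9*k/4 + 9/8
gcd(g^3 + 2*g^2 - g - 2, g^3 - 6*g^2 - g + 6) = g^2 - 1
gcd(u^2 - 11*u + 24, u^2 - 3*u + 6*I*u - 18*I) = u - 3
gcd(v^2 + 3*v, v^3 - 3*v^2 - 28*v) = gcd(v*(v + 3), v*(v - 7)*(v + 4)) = v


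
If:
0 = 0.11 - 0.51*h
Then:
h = 0.22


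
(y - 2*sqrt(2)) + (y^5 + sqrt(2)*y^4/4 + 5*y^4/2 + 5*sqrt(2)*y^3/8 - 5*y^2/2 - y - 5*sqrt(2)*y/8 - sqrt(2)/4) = y^5 + sqrt(2)*y^4/4 + 5*y^4/2 + 5*sqrt(2)*y^3/8 - 5*y^2/2 - 5*sqrt(2)*y/8 - 9*sqrt(2)/4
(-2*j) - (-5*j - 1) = 3*j + 1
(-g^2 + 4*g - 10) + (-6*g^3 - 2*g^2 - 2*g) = -6*g^3 - 3*g^2 + 2*g - 10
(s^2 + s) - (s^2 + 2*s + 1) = -s - 1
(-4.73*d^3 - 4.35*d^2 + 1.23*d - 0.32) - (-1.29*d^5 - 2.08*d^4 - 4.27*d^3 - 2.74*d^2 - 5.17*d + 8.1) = 1.29*d^5 + 2.08*d^4 - 0.460000000000001*d^3 - 1.61*d^2 + 6.4*d - 8.42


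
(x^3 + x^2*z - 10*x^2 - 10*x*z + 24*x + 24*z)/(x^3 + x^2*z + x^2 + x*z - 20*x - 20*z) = (x - 6)/(x + 5)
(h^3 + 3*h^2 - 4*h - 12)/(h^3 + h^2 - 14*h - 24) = (h - 2)/(h - 4)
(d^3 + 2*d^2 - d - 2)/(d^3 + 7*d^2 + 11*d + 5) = (d^2 + d - 2)/(d^2 + 6*d + 5)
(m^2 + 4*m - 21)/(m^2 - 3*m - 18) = (-m^2 - 4*m + 21)/(-m^2 + 3*m + 18)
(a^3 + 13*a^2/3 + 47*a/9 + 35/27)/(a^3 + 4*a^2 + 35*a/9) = (a + 1/3)/a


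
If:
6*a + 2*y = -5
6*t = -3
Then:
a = -y/3 - 5/6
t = -1/2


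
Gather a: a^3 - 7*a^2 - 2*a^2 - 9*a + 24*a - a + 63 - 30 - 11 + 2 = a^3 - 9*a^2 + 14*a + 24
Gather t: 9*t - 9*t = 0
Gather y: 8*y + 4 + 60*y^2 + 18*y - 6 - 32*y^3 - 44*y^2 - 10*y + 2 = -32*y^3 + 16*y^2 + 16*y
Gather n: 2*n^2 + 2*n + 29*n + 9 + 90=2*n^2 + 31*n + 99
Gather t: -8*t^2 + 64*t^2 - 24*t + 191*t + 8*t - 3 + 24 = 56*t^2 + 175*t + 21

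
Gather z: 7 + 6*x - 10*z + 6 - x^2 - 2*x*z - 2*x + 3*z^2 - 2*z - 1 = -x^2 + 4*x + 3*z^2 + z*(-2*x - 12) + 12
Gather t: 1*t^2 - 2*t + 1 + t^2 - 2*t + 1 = 2*t^2 - 4*t + 2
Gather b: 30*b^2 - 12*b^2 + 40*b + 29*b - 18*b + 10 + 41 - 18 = 18*b^2 + 51*b + 33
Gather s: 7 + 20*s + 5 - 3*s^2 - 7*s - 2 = -3*s^2 + 13*s + 10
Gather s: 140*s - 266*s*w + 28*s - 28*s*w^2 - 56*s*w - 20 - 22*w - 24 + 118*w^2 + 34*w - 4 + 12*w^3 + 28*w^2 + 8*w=s*(-28*w^2 - 322*w + 168) + 12*w^3 + 146*w^2 + 20*w - 48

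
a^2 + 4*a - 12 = (a - 2)*(a + 6)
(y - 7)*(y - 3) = y^2 - 10*y + 21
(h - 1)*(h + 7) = h^2 + 6*h - 7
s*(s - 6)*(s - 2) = s^3 - 8*s^2 + 12*s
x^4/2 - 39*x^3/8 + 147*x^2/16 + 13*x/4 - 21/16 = (x/2 + 1/4)*(x - 7)*(x - 3)*(x - 1/4)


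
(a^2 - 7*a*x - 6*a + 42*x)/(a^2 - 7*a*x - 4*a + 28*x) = (a - 6)/(a - 4)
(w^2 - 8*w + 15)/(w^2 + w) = (w^2 - 8*w + 15)/(w*(w + 1))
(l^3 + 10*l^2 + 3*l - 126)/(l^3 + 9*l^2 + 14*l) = (l^2 + 3*l - 18)/(l*(l + 2))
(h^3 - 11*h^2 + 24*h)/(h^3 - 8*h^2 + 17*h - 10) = h*(h^2 - 11*h + 24)/(h^3 - 8*h^2 + 17*h - 10)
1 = 1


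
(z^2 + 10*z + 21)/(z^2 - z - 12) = (z + 7)/(z - 4)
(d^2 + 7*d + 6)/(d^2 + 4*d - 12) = (d + 1)/(d - 2)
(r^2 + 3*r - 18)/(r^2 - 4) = (r^2 + 3*r - 18)/(r^2 - 4)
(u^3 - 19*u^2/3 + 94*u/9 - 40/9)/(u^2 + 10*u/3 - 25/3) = (3*u^2 - 14*u + 8)/(3*(u + 5))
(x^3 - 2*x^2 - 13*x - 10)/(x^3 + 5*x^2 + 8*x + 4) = (x - 5)/(x + 2)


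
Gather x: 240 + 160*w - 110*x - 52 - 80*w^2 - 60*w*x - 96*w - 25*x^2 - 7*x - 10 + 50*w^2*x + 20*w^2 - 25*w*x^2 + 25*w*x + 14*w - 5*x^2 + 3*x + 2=-60*w^2 + 78*w + x^2*(-25*w - 30) + x*(50*w^2 - 35*w - 114) + 180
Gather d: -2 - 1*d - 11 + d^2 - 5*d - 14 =d^2 - 6*d - 27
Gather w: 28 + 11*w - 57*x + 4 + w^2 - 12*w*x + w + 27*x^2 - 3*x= w^2 + w*(12 - 12*x) + 27*x^2 - 60*x + 32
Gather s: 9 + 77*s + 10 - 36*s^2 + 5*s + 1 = -36*s^2 + 82*s + 20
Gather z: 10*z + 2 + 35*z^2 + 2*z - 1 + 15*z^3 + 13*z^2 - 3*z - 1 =15*z^3 + 48*z^2 + 9*z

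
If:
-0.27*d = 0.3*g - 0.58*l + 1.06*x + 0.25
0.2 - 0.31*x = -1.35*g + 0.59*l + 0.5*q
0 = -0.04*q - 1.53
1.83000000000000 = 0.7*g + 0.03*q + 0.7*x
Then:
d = 85.6162227602906 - 8.85875706214689*x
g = 4.25357142857143 - x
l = 42.486985472155 - 2.8135593220339*x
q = -38.25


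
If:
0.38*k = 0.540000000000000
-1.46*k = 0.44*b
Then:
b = -4.72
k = 1.42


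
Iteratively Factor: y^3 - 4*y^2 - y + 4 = (y + 1)*(y^2 - 5*y + 4) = (y - 4)*(y + 1)*(y - 1)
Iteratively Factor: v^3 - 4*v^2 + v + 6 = (v + 1)*(v^2 - 5*v + 6) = (v - 2)*(v + 1)*(v - 3)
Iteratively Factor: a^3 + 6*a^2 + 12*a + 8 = (a + 2)*(a^2 + 4*a + 4) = (a + 2)^2*(a + 2)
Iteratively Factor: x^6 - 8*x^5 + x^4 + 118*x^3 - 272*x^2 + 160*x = (x - 2)*(x^5 - 6*x^4 - 11*x^3 + 96*x^2 - 80*x) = (x - 4)*(x - 2)*(x^4 - 2*x^3 - 19*x^2 + 20*x) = x*(x - 4)*(x - 2)*(x^3 - 2*x^2 - 19*x + 20) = x*(x - 4)*(x - 2)*(x + 4)*(x^2 - 6*x + 5) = x*(x - 4)*(x - 2)*(x - 1)*(x + 4)*(x - 5)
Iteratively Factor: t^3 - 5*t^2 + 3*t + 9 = (t - 3)*(t^2 - 2*t - 3) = (t - 3)*(t + 1)*(t - 3)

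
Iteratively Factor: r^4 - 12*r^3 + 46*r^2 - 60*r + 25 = (r - 5)*(r^3 - 7*r^2 + 11*r - 5) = (r - 5)*(r - 1)*(r^2 - 6*r + 5) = (r - 5)*(r - 1)^2*(r - 5)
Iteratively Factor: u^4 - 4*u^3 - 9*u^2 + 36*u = (u)*(u^3 - 4*u^2 - 9*u + 36) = u*(u + 3)*(u^2 - 7*u + 12) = u*(u - 3)*(u + 3)*(u - 4)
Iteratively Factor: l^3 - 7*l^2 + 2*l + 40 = (l - 4)*(l^2 - 3*l - 10) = (l - 4)*(l + 2)*(l - 5)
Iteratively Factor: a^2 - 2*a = (a)*(a - 2)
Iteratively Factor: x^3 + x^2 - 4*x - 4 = (x - 2)*(x^2 + 3*x + 2) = (x - 2)*(x + 2)*(x + 1)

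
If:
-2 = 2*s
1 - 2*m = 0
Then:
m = 1/2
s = -1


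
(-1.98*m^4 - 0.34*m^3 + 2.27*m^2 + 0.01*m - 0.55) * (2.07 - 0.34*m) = 0.6732*m^5 - 3.983*m^4 - 1.4756*m^3 + 4.6955*m^2 + 0.2077*m - 1.1385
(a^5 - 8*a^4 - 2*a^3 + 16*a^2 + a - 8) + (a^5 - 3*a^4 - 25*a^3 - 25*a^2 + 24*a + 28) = 2*a^5 - 11*a^4 - 27*a^3 - 9*a^2 + 25*a + 20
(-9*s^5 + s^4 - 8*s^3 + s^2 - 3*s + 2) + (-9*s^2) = -9*s^5 + s^4 - 8*s^3 - 8*s^2 - 3*s + 2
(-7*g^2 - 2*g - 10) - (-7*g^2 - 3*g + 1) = g - 11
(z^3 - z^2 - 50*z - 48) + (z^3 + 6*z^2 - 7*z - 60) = 2*z^3 + 5*z^2 - 57*z - 108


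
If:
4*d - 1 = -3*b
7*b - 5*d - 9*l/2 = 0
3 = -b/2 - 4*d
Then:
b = 8/5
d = -19/20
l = 319/90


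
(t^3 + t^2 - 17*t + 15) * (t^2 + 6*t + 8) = t^5 + 7*t^4 - 3*t^3 - 79*t^2 - 46*t + 120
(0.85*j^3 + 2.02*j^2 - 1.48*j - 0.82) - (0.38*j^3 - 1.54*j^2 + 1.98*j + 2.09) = 0.47*j^3 + 3.56*j^2 - 3.46*j - 2.91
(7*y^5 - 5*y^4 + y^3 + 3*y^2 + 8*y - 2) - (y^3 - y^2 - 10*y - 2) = 7*y^5 - 5*y^4 + 4*y^2 + 18*y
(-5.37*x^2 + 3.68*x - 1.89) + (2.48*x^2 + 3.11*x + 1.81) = -2.89*x^2 + 6.79*x - 0.0799999999999998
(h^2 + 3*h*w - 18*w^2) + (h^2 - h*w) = 2*h^2 + 2*h*w - 18*w^2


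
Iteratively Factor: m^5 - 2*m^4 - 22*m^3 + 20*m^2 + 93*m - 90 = (m - 5)*(m^4 + 3*m^3 - 7*m^2 - 15*m + 18) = (m - 5)*(m + 3)*(m^3 - 7*m + 6) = (m - 5)*(m - 1)*(m + 3)*(m^2 + m - 6) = (m - 5)*(m - 2)*(m - 1)*(m + 3)*(m + 3)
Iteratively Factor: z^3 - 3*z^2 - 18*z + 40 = (z + 4)*(z^2 - 7*z + 10) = (z - 2)*(z + 4)*(z - 5)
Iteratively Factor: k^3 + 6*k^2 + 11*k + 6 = (k + 1)*(k^2 + 5*k + 6) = (k + 1)*(k + 3)*(k + 2)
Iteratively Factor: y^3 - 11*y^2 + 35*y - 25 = (y - 1)*(y^2 - 10*y + 25) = (y - 5)*(y - 1)*(y - 5)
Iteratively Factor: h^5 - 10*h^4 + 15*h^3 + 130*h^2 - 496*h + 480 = (h - 5)*(h^4 - 5*h^3 - 10*h^2 + 80*h - 96) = (h - 5)*(h - 4)*(h^3 - h^2 - 14*h + 24) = (h - 5)*(h - 4)*(h + 4)*(h^2 - 5*h + 6) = (h - 5)*(h - 4)*(h - 2)*(h + 4)*(h - 3)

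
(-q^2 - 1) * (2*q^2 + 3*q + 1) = -2*q^4 - 3*q^3 - 3*q^2 - 3*q - 1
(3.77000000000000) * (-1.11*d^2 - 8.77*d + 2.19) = -4.1847*d^2 - 33.0629*d + 8.2563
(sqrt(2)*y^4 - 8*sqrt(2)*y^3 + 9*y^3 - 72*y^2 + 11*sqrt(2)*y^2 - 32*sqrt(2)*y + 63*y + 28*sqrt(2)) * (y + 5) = sqrt(2)*y^5 - 3*sqrt(2)*y^4 + 9*y^4 - 29*sqrt(2)*y^3 - 27*y^3 - 297*y^2 + 23*sqrt(2)*y^2 - 132*sqrt(2)*y + 315*y + 140*sqrt(2)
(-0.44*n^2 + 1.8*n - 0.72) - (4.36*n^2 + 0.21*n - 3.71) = -4.8*n^2 + 1.59*n + 2.99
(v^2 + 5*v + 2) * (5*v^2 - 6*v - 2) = 5*v^4 + 19*v^3 - 22*v^2 - 22*v - 4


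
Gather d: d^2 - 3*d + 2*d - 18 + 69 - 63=d^2 - d - 12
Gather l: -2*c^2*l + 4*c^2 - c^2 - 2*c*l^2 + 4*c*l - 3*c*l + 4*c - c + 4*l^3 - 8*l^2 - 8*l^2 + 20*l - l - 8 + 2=3*c^2 + 3*c + 4*l^3 + l^2*(-2*c - 16) + l*(-2*c^2 + c + 19) - 6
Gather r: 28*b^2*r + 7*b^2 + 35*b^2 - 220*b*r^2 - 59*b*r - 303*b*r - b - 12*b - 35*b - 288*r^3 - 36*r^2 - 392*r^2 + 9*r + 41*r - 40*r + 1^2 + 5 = 42*b^2 - 48*b - 288*r^3 + r^2*(-220*b - 428) + r*(28*b^2 - 362*b + 10) + 6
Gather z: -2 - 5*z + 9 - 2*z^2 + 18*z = -2*z^2 + 13*z + 7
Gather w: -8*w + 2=2 - 8*w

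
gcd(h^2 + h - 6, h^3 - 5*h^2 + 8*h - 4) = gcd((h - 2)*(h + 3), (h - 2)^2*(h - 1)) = h - 2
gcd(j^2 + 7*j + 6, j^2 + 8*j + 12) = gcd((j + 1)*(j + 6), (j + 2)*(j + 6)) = j + 6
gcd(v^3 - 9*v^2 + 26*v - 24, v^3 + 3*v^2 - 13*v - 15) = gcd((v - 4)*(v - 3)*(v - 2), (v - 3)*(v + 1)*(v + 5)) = v - 3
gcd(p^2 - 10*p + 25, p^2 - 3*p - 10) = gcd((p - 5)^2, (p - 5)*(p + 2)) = p - 5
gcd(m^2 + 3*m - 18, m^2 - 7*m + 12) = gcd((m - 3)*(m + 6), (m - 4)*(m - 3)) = m - 3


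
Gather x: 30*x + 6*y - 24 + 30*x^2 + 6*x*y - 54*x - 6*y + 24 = 30*x^2 + x*(6*y - 24)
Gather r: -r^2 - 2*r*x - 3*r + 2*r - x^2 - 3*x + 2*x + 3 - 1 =-r^2 + r*(-2*x - 1) - x^2 - x + 2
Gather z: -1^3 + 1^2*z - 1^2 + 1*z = 2*z - 2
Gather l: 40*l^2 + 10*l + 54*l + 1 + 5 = 40*l^2 + 64*l + 6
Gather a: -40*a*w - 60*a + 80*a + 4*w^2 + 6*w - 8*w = a*(20 - 40*w) + 4*w^2 - 2*w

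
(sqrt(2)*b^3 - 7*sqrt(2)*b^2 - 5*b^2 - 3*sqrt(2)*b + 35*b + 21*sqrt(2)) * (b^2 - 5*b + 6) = sqrt(2)*b^5 - 12*sqrt(2)*b^4 - 5*b^4 + 38*sqrt(2)*b^3 + 60*b^3 - 205*b^2 - 6*sqrt(2)*b^2 - 123*sqrt(2)*b + 210*b + 126*sqrt(2)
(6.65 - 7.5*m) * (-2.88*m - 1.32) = 21.6*m^2 - 9.252*m - 8.778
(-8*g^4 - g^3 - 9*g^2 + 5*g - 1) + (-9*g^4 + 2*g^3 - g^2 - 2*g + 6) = -17*g^4 + g^3 - 10*g^2 + 3*g + 5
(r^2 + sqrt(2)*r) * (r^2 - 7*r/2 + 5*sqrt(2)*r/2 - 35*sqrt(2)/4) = r^4 - 7*r^3/2 + 7*sqrt(2)*r^3/2 - 49*sqrt(2)*r^2/4 + 5*r^2 - 35*r/2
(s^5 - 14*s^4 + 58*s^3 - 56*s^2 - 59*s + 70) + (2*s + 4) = s^5 - 14*s^4 + 58*s^3 - 56*s^2 - 57*s + 74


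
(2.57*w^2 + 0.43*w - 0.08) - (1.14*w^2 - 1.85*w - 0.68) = 1.43*w^2 + 2.28*w + 0.6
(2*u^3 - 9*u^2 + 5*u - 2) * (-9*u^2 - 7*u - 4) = -18*u^5 + 67*u^4 + 10*u^3 + 19*u^2 - 6*u + 8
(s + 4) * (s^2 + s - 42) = s^3 + 5*s^2 - 38*s - 168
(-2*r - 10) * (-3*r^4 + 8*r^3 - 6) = 6*r^5 + 14*r^4 - 80*r^3 + 12*r + 60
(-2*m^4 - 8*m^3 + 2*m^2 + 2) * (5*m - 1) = -10*m^5 - 38*m^4 + 18*m^3 - 2*m^2 + 10*m - 2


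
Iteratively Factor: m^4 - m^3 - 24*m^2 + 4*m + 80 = (m + 4)*(m^3 - 5*m^2 - 4*m + 20) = (m + 2)*(m + 4)*(m^2 - 7*m + 10) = (m - 2)*(m + 2)*(m + 4)*(m - 5)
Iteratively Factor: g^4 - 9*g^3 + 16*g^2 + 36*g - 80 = (g + 2)*(g^3 - 11*g^2 + 38*g - 40) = (g - 5)*(g + 2)*(g^2 - 6*g + 8) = (g - 5)*(g - 2)*(g + 2)*(g - 4)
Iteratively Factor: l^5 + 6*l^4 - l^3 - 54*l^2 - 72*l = (l + 3)*(l^4 + 3*l^3 - 10*l^2 - 24*l) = (l + 3)*(l + 4)*(l^3 - l^2 - 6*l) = l*(l + 3)*(l + 4)*(l^2 - l - 6) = l*(l - 3)*(l + 3)*(l + 4)*(l + 2)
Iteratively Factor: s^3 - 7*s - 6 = (s + 2)*(s^2 - 2*s - 3) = (s - 3)*(s + 2)*(s + 1)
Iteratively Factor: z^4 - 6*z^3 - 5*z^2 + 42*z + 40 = (z - 4)*(z^3 - 2*z^2 - 13*z - 10) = (z - 4)*(z + 1)*(z^2 - 3*z - 10) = (z - 4)*(z + 1)*(z + 2)*(z - 5)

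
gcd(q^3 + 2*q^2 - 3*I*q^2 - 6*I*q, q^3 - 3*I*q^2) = q^2 - 3*I*q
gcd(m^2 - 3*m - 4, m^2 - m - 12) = m - 4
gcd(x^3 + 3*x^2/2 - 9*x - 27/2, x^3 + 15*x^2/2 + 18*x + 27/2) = x^2 + 9*x/2 + 9/2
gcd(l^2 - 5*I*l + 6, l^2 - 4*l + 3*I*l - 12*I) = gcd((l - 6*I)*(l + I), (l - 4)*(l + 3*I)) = 1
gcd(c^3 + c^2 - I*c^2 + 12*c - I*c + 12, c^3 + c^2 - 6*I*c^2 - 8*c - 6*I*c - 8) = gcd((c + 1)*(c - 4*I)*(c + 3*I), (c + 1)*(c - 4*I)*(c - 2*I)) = c^2 + c*(1 - 4*I) - 4*I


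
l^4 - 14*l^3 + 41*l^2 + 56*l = l*(l - 8)*(l - 7)*(l + 1)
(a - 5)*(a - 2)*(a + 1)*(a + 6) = a^4 - 33*a^2 + 28*a + 60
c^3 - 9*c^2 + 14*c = c*(c - 7)*(c - 2)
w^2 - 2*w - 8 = (w - 4)*(w + 2)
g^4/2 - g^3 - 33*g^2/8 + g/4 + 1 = (g/2 + 1)*(g - 4)*(g - 1/2)*(g + 1/2)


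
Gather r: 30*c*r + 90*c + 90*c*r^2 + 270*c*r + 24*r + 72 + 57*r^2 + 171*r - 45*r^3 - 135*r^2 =90*c - 45*r^3 + r^2*(90*c - 78) + r*(300*c + 195) + 72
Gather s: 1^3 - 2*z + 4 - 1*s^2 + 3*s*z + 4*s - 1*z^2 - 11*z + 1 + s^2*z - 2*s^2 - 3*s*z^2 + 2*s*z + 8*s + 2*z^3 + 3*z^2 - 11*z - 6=s^2*(z - 3) + s*(-3*z^2 + 5*z + 12) + 2*z^3 + 2*z^2 - 24*z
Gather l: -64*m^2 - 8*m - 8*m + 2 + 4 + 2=-64*m^2 - 16*m + 8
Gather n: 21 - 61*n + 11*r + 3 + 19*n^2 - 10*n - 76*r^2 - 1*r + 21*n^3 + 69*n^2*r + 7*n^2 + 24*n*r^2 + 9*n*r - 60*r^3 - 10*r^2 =21*n^3 + n^2*(69*r + 26) + n*(24*r^2 + 9*r - 71) - 60*r^3 - 86*r^2 + 10*r + 24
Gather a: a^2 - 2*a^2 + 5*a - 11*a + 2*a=-a^2 - 4*a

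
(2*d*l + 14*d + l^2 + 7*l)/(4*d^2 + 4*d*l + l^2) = (l + 7)/(2*d + l)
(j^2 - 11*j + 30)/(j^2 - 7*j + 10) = (j - 6)/(j - 2)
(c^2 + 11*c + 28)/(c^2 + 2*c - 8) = (c + 7)/(c - 2)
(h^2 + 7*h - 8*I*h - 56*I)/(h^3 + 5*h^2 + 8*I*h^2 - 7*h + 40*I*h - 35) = (h^2 + h*(7 - 8*I) - 56*I)/(h^3 + h^2*(5 + 8*I) + h*(-7 + 40*I) - 35)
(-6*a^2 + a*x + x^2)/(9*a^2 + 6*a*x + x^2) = (-2*a + x)/(3*a + x)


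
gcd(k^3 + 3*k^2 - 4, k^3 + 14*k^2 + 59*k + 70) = k + 2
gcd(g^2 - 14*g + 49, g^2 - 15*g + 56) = g - 7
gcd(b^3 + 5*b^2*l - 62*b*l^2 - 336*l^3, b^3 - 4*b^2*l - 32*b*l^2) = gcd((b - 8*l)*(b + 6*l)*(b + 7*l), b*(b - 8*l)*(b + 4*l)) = b - 8*l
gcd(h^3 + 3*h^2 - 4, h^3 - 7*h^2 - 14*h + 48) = 1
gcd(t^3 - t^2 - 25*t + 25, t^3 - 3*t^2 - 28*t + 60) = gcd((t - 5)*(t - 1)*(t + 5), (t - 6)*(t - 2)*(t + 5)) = t + 5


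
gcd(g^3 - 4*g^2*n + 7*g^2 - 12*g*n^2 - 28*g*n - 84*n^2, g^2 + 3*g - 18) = 1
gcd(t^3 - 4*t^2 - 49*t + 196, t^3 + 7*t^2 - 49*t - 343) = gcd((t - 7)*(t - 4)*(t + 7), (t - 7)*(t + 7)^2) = t^2 - 49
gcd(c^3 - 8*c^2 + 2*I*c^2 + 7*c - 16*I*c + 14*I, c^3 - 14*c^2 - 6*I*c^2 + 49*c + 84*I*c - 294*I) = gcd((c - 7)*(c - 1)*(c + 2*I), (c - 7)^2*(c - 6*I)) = c - 7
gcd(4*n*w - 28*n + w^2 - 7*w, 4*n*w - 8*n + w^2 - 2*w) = 4*n + w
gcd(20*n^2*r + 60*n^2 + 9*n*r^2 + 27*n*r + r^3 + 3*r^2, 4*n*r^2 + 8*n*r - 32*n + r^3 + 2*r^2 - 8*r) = 4*n + r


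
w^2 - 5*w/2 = w*(w - 5/2)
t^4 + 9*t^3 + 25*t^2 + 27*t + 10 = (t + 1)^2*(t + 2)*(t + 5)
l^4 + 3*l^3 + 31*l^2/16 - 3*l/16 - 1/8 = (l - 1/4)*(l + 1/4)*(l + 1)*(l + 2)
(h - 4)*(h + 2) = h^2 - 2*h - 8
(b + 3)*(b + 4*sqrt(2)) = b^2 + 3*b + 4*sqrt(2)*b + 12*sqrt(2)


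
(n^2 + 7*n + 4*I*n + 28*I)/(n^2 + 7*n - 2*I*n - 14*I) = (n + 4*I)/(n - 2*I)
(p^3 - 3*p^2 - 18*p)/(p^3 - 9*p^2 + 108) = p/(p - 6)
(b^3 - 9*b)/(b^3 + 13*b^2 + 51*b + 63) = b*(b - 3)/(b^2 + 10*b + 21)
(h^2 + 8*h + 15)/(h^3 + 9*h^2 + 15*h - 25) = (h + 3)/(h^2 + 4*h - 5)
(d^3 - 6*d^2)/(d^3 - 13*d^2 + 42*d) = d/(d - 7)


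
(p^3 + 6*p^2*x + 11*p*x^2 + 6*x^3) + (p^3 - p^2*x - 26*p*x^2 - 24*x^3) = 2*p^3 + 5*p^2*x - 15*p*x^2 - 18*x^3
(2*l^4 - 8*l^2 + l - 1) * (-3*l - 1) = -6*l^5 - 2*l^4 + 24*l^3 + 5*l^2 + 2*l + 1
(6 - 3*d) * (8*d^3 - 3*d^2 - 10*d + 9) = -24*d^4 + 57*d^3 + 12*d^2 - 87*d + 54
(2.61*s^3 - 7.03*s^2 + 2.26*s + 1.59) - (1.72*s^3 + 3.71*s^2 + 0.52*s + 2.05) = 0.89*s^3 - 10.74*s^2 + 1.74*s - 0.46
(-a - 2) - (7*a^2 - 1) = -7*a^2 - a - 1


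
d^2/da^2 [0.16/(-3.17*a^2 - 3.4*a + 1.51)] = (3.215648*a^2 + 3.44896*a - 0.16*(6.34*a + 3.4)*(12.68*a + 6.8) - 1.531744)/(3.17*a^2 + 3.4*a - 1.51)^3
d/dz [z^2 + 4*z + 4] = 2*z + 4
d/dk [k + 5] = 1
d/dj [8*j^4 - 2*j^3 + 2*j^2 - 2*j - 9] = 32*j^3 - 6*j^2 + 4*j - 2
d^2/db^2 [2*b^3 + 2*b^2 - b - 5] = 12*b + 4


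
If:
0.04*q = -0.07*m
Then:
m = -0.571428571428571*q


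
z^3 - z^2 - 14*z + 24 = (z - 3)*(z - 2)*(z + 4)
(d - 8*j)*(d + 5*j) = d^2 - 3*d*j - 40*j^2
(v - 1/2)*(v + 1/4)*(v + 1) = v^3 + 3*v^2/4 - 3*v/8 - 1/8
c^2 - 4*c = c*(c - 4)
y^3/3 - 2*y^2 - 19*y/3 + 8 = (y/3 + 1)*(y - 8)*(y - 1)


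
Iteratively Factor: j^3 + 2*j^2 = (j + 2)*(j^2) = j*(j + 2)*(j)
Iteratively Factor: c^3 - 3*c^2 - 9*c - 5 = (c - 5)*(c^2 + 2*c + 1) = (c - 5)*(c + 1)*(c + 1)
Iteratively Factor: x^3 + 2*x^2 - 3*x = (x + 3)*(x^2 - x) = x*(x + 3)*(x - 1)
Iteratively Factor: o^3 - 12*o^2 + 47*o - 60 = (o - 4)*(o^2 - 8*o + 15) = (o - 4)*(o - 3)*(o - 5)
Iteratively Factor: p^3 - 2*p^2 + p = (p)*(p^2 - 2*p + 1) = p*(p - 1)*(p - 1)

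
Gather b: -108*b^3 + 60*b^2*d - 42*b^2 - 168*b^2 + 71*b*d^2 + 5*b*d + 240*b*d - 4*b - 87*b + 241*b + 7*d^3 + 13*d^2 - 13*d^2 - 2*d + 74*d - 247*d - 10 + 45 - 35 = -108*b^3 + b^2*(60*d - 210) + b*(71*d^2 + 245*d + 150) + 7*d^3 - 175*d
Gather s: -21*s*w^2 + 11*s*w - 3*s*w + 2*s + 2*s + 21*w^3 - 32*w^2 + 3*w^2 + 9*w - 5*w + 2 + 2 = s*(-21*w^2 + 8*w + 4) + 21*w^3 - 29*w^2 + 4*w + 4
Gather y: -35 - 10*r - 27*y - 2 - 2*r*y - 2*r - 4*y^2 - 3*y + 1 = -12*r - 4*y^2 + y*(-2*r - 30) - 36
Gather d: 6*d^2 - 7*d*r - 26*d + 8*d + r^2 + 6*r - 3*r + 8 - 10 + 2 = 6*d^2 + d*(-7*r - 18) + r^2 + 3*r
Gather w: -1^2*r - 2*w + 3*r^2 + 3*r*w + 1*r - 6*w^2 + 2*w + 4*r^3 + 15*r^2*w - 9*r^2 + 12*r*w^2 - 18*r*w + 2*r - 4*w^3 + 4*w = 4*r^3 - 6*r^2 + 2*r - 4*w^3 + w^2*(12*r - 6) + w*(15*r^2 - 15*r + 4)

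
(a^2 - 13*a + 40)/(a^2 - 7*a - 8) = (a - 5)/(a + 1)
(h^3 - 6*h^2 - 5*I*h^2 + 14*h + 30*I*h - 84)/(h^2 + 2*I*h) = h - 6 - 7*I + 42*I/h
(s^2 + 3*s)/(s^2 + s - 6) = s/(s - 2)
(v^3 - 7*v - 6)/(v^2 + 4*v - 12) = (v^3 - 7*v - 6)/(v^2 + 4*v - 12)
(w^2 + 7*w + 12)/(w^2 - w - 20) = (w + 3)/(w - 5)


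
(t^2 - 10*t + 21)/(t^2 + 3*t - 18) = (t - 7)/(t + 6)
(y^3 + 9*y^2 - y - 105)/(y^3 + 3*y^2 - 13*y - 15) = (y + 7)/(y + 1)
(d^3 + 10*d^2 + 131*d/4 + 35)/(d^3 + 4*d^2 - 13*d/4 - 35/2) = (d + 4)/(d - 2)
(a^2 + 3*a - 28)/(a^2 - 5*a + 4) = (a + 7)/(a - 1)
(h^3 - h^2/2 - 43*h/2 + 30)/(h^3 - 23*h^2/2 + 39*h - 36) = (h + 5)/(h - 6)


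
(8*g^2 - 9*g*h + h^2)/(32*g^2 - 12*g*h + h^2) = (g - h)/(4*g - h)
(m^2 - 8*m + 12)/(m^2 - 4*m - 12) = (m - 2)/(m + 2)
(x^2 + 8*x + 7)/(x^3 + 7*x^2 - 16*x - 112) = (x + 1)/(x^2 - 16)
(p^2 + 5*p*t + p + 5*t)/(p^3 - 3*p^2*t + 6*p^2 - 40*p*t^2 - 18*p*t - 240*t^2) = (p + 1)/(p^2 - 8*p*t + 6*p - 48*t)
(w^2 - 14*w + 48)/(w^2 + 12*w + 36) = (w^2 - 14*w + 48)/(w^2 + 12*w + 36)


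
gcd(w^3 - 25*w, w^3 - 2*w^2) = w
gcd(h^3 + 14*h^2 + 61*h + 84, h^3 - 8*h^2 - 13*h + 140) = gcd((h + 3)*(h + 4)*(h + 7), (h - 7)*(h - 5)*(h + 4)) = h + 4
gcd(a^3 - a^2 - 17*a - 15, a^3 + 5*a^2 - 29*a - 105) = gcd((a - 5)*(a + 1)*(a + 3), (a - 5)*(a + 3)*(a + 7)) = a^2 - 2*a - 15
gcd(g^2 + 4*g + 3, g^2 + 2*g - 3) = g + 3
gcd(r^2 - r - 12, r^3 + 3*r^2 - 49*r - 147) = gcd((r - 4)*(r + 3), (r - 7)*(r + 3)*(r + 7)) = r + 3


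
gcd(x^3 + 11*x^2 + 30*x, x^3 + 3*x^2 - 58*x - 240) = x^2 + 11*x + 30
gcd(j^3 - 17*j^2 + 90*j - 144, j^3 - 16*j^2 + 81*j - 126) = j^2 - 9*j + 18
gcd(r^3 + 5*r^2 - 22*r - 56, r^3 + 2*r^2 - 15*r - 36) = r - 4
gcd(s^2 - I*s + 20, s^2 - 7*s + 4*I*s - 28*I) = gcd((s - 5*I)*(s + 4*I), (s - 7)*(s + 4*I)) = s + 4*I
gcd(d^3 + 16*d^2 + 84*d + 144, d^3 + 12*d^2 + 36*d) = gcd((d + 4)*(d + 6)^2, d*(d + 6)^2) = d^2 + 12*d + 36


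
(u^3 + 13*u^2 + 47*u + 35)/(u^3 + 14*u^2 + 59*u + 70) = (u + 1)/(u + 2)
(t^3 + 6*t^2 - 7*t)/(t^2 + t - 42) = t*(t - 1)/(t - 6)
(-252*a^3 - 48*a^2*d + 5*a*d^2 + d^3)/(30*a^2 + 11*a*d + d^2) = (-42*a^2 - a*d + d^2)/(5*a + d)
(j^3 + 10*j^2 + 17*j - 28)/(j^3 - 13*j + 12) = (j + 7)/(j - 3)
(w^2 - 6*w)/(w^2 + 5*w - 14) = w*(w - 6)/(w^2 + 5*w - 14)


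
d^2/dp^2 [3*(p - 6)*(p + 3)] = 6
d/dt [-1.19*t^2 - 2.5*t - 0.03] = -2.38*t - 2.5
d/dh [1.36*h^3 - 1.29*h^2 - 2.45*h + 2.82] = 4.08*h^2 - 2.58*h - 2.45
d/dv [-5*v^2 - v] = -10*v - 1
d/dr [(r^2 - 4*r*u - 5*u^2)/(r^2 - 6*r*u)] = 2*u*(-r^2 + 5*r*u - 15*u^2)/(r^2*(r^2 - 12*r*u + 36*u^2))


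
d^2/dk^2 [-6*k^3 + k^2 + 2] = 2 - 36*k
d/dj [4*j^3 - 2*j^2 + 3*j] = 12*j^2 - 4*j + 3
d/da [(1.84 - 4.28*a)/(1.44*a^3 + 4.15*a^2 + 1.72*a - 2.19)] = (12.3264*a^3 + 9.8132*a^2 - 15.272*a + 6.2084)/(2.0736*a^6 + 11.952*a^5 + 22.1761*a^4 + 7.9688*a^3 - 15.2186*a^2 - 7.5336*a + 4.7961)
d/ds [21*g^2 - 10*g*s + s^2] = -10*g + 2*s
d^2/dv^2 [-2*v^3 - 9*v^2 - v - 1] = -12*v - 18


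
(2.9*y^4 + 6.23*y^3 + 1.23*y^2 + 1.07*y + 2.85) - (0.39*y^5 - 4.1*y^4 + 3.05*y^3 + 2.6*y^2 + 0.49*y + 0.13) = -0.39*y^5 + 7.0*y^4 + 3.18*y^3 - 1.37*y^2 + 0.58*y + 2.72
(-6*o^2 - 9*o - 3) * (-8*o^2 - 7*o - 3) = 48*o^4 + 114*o^3 + 105*o^2 + 48*o + 9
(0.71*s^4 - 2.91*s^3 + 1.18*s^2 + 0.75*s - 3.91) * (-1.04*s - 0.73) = -0.7384*s^5 + 2.5081*s^4 + 0.8971*s^3 - 1.6414*s^2 + 3.5189*s + 2.8543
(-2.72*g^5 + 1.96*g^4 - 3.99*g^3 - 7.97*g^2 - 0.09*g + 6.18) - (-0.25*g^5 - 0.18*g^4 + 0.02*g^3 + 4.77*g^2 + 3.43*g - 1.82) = -2.47*g^5 + 2.14*g^4 - 4.01*g^3 - 12.74*g^2 - 3.52*g + 8.0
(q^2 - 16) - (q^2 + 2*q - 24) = 8 - 2*q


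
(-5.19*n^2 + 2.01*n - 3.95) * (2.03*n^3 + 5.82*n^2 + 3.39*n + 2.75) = -10.5357*n^5 - 26.1255*n^4 - 13.9144*n^3 - 30.4476*n^2 - 7.863*n - 10.8625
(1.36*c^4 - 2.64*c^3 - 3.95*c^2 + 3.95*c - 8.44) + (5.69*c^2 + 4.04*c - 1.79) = 1.36*c^4 - 2.64*c^3 + 1.74*c^2 + 7.99*c - 10.23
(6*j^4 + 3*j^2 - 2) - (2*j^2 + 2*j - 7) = 6*j^4 + j^2 - 2*j + 5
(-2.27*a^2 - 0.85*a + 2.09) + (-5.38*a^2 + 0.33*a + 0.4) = -7.65*a^2 - 0.52*a + 2.49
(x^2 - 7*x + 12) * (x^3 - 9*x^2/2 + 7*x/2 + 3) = x^5 - 23*x^4/2 + 47*x^3 - 151*x^2/2 + 21*x + 36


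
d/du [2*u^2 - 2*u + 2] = 4*u - 2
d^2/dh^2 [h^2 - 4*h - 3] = 2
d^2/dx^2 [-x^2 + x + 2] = -2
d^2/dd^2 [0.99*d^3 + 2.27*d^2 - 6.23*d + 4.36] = 5.94*d + 4.54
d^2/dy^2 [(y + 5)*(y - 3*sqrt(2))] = 2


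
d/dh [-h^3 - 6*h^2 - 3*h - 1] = -3*h^2 - 12*h - 3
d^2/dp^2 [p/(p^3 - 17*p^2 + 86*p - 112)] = 2*(p*(3*p^2 - 34*p + 86)^2 + (-3*p^2 - p*(3*p - 17) + 34*p - 86)*(p^3 - 17*p^2 + 86*p - 112))/(p^3 - 17*p^2 + 86*p - 112)^3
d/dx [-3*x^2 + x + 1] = 1 - 6*x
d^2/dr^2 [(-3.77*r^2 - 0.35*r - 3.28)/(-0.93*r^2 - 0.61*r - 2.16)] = (3.5527136788005e-15*r^4 - 3.672012*r^3 - 28.417824*r^2 + 6.945984*r + 23.519552)/(0.804357*r^6 + 1.582767*r^5 + 6.642711*r^4 + 7.579189*r^3 + 15.428232*r^2 + 8.538048*r + 10.077696)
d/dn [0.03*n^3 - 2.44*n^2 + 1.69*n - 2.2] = 0.09*n^2 - 4.88*n + 1.69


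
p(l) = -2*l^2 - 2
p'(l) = -4*l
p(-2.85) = -18.24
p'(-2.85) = 11.40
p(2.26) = -12.22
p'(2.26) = -9.04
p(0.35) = -2.24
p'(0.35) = -1.40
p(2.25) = -12.12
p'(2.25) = -9.00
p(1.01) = -4.04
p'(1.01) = -4.04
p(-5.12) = -54.43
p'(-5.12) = 20.48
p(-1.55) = -6.80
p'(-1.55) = 6.20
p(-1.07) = -4.29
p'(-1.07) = 4.28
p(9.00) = -164.00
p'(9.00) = -36.00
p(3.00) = -20.00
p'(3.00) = -12.00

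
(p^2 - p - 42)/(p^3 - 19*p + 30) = (p^2 - p - 42)/(p^3 - 19*p + 30)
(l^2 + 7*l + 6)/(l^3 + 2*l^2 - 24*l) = (l + 1)/(l*(l - 4))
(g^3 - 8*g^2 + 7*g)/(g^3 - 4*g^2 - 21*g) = (g - 1)/(g + 3)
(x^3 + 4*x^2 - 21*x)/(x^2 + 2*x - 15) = x*(x + 7)/(x + 5)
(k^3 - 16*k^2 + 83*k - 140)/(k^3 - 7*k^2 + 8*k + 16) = (k^2 - 12*k + 35)/(k^2 - 3*k - 4)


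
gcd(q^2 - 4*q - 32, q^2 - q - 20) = q + 4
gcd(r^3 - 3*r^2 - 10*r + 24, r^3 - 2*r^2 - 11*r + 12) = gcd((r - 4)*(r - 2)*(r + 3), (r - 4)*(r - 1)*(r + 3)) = r^2 - r - 12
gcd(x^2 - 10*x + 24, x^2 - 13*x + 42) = x - 6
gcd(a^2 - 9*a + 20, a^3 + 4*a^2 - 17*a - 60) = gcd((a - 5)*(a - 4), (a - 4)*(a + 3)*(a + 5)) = a - 4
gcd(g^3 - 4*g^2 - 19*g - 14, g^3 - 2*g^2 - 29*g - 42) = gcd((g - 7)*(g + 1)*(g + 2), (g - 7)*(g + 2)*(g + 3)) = g^2 - 5*g - 14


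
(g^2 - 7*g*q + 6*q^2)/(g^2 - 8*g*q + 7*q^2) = (-g + 6*q)/(-g + 7*q)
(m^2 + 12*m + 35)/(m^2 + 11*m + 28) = (m + 5)/(m + 4)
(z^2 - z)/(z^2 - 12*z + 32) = z*(z - 1)/(z^2 - 12*z + 32)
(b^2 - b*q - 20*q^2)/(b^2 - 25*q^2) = (b + 4*q)/(b + 5*q)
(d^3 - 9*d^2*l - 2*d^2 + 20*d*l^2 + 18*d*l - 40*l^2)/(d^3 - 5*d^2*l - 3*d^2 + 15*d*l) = (d^2 - 4*d*l - 2*d + 8*l)/(d*(d - 3))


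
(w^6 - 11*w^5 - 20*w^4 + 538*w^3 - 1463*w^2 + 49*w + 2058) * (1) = w^6 - 11*w^5 - 20*w^4 + 538*w^3 - 1463*w^2 + 49*w + 2058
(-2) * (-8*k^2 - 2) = 16*k^2 + 4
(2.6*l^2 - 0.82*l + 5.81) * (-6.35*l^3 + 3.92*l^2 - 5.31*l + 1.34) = -16.51*l^5 + 15.399*l^4 - 53.9139*l^3 + 30.6134*l^2 - 31.9499*l + 7.7854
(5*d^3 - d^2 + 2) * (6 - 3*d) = -15*d^4 + 33*d^3 - 6*d^2 - 6*d + 12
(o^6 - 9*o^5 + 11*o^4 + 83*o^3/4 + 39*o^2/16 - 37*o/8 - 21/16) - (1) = o^6 - 9*o^5 + 11*o^4 + 83*o^3/4 + 39*o^2/16 - 37*o/8 - 37/16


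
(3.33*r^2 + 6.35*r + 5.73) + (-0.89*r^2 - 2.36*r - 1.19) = 2.44*r^2 + 3.99*r + 4.54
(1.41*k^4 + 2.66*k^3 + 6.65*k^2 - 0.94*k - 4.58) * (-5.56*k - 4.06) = -7.8396*k^5 - 20.5142*k^4 - 47.7736*k^3 - 21.7726*k^2 + 29.2812*k + 18.5948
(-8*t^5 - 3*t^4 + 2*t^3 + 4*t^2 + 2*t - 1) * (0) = 0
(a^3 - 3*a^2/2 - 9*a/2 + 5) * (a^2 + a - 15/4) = a^5 - a^4/2 - 39*a^3/4 + 49*a^2/8 + 175*a/8 - 75/4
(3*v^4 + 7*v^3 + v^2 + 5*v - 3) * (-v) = -3*v^5 - 7*v^4 - v^3 - 5*v^2 + 3*v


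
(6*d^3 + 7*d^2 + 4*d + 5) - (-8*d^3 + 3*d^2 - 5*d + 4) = 14*d^3 + 4*d^2 + 9*d + 1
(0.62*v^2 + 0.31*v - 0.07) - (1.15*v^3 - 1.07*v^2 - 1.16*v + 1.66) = -1.15*v^3 + 1.69*v^2 + 1.47*v - 1.73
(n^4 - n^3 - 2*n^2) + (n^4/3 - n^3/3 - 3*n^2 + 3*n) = 4*n^4/3 - 4*n^3/3 - 5*n^2 + 3*n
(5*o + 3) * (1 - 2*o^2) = -10*o^3 - 6*o^2 + 5*o + 3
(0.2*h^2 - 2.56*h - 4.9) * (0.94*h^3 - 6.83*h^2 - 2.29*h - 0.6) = 0.188*h^5 - 3.7724*h^4 + 12.4208*h^3 + 39.2094*h^2 + 12.757*h + 2.94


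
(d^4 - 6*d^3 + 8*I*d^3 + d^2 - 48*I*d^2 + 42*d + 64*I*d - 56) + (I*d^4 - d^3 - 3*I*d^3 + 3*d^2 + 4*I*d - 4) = d^4 + I*d^4 - 7*d^3 + 5*I*d^3 + 4*d^2 - 48*I*d^2 + 42*d + 68*I*d - 60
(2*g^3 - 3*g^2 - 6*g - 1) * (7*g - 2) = 14*g^4 - 25*g^3 - 36*g^2 + 5*g + 2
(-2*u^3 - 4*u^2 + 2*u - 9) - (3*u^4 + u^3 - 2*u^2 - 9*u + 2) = -3*u^4 - 3*u^3 - 2*u^2 + 11*u - 11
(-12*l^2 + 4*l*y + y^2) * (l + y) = -12*l^3 - 8*l^2*y + 5*l*y^2 + y^3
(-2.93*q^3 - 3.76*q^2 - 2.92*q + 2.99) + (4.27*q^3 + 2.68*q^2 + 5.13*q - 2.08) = 1.34*q^3 - 1.08*q^2 + 2.21*q + 0.91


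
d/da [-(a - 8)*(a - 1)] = 9 - 2*a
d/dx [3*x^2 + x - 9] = 6*x + 1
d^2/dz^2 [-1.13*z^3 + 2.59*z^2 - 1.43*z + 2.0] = 5.18 - 6.78*z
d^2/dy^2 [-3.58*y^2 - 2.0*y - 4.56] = -7.16000000000000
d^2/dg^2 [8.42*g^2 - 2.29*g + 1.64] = 16.8400000000000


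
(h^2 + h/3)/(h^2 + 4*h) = (h + 1/3)/(h + 4)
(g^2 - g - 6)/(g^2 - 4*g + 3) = (g + 2)/(g - 1)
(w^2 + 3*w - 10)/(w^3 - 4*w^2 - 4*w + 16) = (w + 5)/(w^2 - 2*w - 8)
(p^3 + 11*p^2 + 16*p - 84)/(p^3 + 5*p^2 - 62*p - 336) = (p - 2)/(p - 8)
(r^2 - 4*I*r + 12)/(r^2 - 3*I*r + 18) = (r + 2*I)/(r + 3*I)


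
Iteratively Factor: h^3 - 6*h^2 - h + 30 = (h + 2)*(h^2 - 8*h + 15) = (h - 3)*(h + 2)*(h - 5)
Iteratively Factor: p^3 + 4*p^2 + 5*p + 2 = (p + 1)*(p^2 + 3*p + 2) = (p + 1)*(p + 2)*(p + 1)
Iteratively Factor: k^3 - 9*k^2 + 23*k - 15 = (k - 3)*(k^2 - 6*k + 5) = (k - 5)*(k - 3)*(k - 1)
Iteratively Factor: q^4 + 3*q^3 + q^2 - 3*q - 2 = (q + 2)*(q^3 + q^2 - q - 1) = (q + 1)*(q + 2)*(q^2 - 1) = (q + 1)^2*(q + 2)*(q - 1)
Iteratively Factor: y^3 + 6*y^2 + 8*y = (y + 2)*(y^2 + 4*y) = (y + 2)*(y + 4)*(y)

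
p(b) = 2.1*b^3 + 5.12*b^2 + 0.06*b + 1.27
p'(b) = 6.3*b^2 + 10.24*b + 0.06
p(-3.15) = -13.75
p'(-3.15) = 30.32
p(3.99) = 216.41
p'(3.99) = 141.21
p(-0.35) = 1.79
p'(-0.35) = -2.75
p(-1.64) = 5.68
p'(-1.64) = 0.21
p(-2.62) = -1.51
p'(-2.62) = 16.48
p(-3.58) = -29.68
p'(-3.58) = 44.14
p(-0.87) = 3.71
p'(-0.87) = -4.08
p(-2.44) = 1.10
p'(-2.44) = 12.58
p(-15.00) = -5935.13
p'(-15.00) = 1263.96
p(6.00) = 639.55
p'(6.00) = 288.30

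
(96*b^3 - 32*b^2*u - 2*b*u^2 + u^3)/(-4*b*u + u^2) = -24*b^2/u + 2*b + u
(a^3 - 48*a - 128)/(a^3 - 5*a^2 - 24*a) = (a^2 + 8*a + 16)/(a*(a + 3))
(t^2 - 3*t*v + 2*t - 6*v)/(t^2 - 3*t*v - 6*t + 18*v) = (t + 2)/(t - 6)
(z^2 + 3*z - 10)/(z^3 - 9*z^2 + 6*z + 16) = (z + 5)/(z^2 - 7*z - 8)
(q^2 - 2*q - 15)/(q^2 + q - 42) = (q^2 - 2*q - 15)/(q^2 + q - 42)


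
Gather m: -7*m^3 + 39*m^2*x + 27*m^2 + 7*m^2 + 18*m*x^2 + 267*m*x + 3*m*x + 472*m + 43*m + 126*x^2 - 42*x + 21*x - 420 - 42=-7*m^3 + m^2*(39*x + 34) + m*(18*x^2 + 270*x + 515) + 126*x^2 - 21*x - 462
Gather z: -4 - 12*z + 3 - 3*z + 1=-15*z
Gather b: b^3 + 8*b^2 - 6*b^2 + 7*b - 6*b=b^3 + 2*b^2 + b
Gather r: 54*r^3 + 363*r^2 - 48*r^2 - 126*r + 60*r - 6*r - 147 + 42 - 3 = 54*r^3 + 315*r^2 - 72*r - 108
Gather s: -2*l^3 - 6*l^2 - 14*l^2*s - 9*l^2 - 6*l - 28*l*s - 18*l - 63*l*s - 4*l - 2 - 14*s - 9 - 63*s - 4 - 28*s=-2*l^3 - 15*l^2 - 28*l + s*(-14*l^2 - 91*l - 105) - 15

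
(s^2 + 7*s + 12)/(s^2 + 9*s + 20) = (s + 3)/(s + 5)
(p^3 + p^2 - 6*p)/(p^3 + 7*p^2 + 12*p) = (p - 2)/(p + 4)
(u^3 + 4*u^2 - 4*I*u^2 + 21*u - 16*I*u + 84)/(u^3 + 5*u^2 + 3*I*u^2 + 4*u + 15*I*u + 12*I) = (u - 7*I)/(u + 1)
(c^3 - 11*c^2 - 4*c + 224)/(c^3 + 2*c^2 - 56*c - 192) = (c - 7)/(c + 6)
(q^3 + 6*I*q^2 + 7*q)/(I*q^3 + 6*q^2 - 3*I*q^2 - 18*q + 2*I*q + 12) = q*(q^2 + 6*I*q + 7)/(I*q^3 + 6*q^2 - 3*I*q^2 - 18*q + 2*I*q + 12)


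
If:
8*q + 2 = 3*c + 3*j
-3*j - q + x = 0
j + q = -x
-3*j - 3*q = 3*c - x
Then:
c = 8/69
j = 2/23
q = -4/23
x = 2/23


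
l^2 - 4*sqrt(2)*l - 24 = (l - 6*sqrt(2))*(l + 2*sqrt(2))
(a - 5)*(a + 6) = a^2 + a - 30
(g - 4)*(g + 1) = g^2 - 3*g - 4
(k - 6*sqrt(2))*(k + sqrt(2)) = k^2 - 5*sqrt(2)*k - 12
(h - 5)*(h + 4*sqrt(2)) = h^2 - 5*h + 4*sqrt(2)*h - 20*sqrt(2)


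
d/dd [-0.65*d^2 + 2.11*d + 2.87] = 2.11 - 1.3*d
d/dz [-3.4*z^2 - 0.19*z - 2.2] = -6.8*z - 0.19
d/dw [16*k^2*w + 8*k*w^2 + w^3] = 16*k^2 + 16*k*w + 3*w^2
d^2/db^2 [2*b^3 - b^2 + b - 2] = 12*b - 2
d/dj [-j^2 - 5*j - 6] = -2*j - 5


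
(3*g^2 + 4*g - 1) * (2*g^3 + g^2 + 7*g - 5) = 6*g^5 + 11*g^4 + 23*g^3 + 12*g^2 - 27*g + 5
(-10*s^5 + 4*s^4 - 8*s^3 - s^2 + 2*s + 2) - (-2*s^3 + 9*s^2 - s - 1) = -10*s^5 + 4*s^4 - 6*s^3 - 10*s^2 + 3*s + 3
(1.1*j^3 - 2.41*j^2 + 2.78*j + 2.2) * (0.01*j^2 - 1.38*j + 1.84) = 0.011*j^5 - 1.5421*j^4 + 5.3776*j^3 - 8.2488*j^2 + 2.0792*j + 4.048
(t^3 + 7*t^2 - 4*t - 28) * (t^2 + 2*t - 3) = t^5 + 9*t^4 + 7*t^3 - 57*t^2 - 44*t + 84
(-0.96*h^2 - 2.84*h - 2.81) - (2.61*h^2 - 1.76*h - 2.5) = -3.57*h^2 - 1.08*h - 0.31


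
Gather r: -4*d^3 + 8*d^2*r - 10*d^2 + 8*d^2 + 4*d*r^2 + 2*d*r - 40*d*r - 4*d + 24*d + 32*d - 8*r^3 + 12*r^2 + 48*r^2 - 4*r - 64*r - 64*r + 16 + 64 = -4*d^3 - 2*d^2 + 52*d - 8*r^3 + r^2*(4*d + 60) + r*(8*d^2 - 38*d - 132) + 80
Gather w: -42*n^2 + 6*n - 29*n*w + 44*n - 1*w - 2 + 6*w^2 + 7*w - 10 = -42*n^2 + 50*n + 6*w^2 + w*(6 - 29*n) - 12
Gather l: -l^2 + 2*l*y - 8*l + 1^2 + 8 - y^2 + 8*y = -l^2 + l*(2*y - 8) - y^2 + 8*y + 9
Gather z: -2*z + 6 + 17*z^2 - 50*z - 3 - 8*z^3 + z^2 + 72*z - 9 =-8*z^3 + 18*z^2 + 20*z - 6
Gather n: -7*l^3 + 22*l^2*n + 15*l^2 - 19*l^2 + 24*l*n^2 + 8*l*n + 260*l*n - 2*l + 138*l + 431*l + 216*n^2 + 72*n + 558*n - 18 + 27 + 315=-7*l^3 - 4*l^2 + 567*l + n^2*(24*l + 216) + n*(22*l^2 + 268*l + 630) + 324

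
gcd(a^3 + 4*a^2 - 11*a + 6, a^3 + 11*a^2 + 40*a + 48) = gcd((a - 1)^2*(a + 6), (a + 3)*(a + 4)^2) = 1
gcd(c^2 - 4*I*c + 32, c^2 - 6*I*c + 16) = c - 8*I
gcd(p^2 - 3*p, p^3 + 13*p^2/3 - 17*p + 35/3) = 1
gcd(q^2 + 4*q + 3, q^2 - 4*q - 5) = q + 1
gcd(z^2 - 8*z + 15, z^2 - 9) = z - 3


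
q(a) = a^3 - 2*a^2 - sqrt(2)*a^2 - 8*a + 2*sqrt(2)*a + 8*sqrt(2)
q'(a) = 3*a^2 - 4*a - 2*sqrt(2)*a - 8 + 2*sqrt(2)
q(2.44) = -7.11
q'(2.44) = -3.97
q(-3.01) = -31.32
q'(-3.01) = 42.56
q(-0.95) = 12.29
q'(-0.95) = 4.02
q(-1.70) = 5.33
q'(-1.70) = 15.11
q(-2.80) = -22.93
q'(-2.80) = 37.47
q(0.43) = 8.54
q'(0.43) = -7.55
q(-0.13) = 11.93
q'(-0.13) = -4.23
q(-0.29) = 12.50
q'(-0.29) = -2.94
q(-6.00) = -296.57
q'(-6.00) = 143.80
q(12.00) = 1185.61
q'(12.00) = 344.89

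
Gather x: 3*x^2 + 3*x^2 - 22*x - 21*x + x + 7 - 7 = 6*x^2 - 42*x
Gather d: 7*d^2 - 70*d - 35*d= 7*d^2 - 105*d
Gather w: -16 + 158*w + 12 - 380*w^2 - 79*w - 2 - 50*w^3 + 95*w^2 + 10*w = -50*w^3 - 285*w^2 + 89*w - 6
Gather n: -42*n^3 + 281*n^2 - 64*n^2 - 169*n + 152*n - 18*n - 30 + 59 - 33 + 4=-42*n^3 + 217*n^2 - 35*n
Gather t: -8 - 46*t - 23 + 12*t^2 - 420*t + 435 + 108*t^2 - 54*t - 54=120*t^2 - 520*t + 350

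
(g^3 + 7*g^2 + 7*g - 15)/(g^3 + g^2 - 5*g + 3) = (g + 5)/(g - 1)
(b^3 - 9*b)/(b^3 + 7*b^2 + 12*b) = (b - 3)/(b + 4)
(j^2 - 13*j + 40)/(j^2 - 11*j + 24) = (j - 5)/(j - 3)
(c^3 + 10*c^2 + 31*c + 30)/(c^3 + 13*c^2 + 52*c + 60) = (c + 3)/(c + 6)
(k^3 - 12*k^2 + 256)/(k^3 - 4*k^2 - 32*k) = (k - 8)/k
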